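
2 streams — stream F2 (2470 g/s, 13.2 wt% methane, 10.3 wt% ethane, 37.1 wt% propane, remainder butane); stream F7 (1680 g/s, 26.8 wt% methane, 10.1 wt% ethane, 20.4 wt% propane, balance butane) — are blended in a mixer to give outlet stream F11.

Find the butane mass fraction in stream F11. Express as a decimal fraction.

0.407

Total flow out = 2470 + 1680 = 4150 g/s.
butane in = 2470×0.394 + 1680×0.427 = 1690.5 g/s.
butane mass fraction in F11 = 1690.5/4150 = 0.407.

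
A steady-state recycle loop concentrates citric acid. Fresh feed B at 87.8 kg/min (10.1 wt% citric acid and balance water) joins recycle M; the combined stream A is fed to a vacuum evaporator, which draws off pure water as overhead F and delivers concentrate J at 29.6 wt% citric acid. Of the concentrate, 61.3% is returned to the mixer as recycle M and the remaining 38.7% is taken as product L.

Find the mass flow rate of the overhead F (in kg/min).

57.84 kg/min

Overall citric acid balance (none leaves overhead): citric acid in fresh feed = citric acid in product, i.e. 87.8×0.101 = (1−0.613)·J·0.296.
J = 8.8678/(0.296×0.387) = 77.413 kg/min.
Recycle M = 0.613×77.413 = 47.454 kg/min.
Combined feed A = 87.8 + 47.454 = 135.25 kg/min.
Overhead F = A − J = 135.25 − 77.413 = 57.841 kg/min.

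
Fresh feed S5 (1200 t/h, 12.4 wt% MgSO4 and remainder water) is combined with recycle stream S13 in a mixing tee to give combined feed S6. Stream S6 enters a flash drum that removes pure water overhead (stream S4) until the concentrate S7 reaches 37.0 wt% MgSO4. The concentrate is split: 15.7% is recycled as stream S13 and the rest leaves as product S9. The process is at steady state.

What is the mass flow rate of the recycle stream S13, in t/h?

Overall MgSO4 balance (none leaves overhead): MgSO4 in fresh feed = MgSO4 in product, i.e. 1200×0.124 = (1−0.157)·S7·0.370.
S7 = 148.8/(0.370×0.843) = 477.06 t/h.
Recycle S13 = 0.157×477.06 = 74.899 t/h.

74.9 t/h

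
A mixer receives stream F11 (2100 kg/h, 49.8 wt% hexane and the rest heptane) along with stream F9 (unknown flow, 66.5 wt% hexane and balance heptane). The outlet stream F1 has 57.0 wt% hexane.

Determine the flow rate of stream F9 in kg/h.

1592 kg/h

Let F9 be the unknown flow. Total out = 2100 + F9.
hexane balance: 1045.8 + 0.665·F9 = 0.570·(2100 + F9)
(0.665 − 0.570)·F9 = 0.570×2100 − 1045.8 = 151.2
F9 = 151.2 / 0.095 = 1591.6 kg/h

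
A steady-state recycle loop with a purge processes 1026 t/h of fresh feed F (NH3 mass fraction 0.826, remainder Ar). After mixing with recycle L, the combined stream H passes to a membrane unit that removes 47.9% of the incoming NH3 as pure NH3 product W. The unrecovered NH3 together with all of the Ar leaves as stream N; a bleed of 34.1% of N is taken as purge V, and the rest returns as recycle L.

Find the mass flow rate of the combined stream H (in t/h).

Ar enters only via F and leaves only via the purge: 1026×0.174 = 0.341×(Ar in N), and the membrane unit passes all Ar, so Ar in H = Ar in N = 523.53 t/h.
NH3 in H: m_A = 1026×0.826 + (1−0.341)·(1−0.479)·m_A, so m_A = 847.48/0.6567 = 1290.6 t/h.
H = 1290.6 + 523.53 = 1814.1 t/h.

1814 t/h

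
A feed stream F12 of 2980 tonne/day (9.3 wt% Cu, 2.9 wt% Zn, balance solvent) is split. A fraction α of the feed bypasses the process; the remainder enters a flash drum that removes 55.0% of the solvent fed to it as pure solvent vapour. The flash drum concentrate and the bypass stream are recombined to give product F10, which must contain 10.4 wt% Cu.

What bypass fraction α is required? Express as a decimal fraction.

0.781

All 2980×0.093 = 277.14 tonne/day of Cu reaches F10, so F10 = 277.14/0.104 = 2664.8 tonne/day and vapour = 315.19 tonne/day.
The evaporator receives (1−α)·2980 of feed at 0.878 solvent and removes 0.550 of that solvent:
0.550×0.878×(1−α)×2980 = 315.19
(1−α) = 315.19/1439 = 0.2190;  α = 0.7810.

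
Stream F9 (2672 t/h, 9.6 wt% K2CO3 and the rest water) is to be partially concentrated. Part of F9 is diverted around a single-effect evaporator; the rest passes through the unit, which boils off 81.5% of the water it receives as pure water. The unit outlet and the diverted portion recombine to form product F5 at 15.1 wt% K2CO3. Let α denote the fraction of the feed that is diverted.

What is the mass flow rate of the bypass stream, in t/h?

1351 t/h

All 2672×0.096 = 256.51 t/h of K2CO3 reaches F5, so F5 = 256.51/0.151 = 1698.8 t/h and vapour = 973.25 t/h.
The evaporator receives (1−α)·2672 of feed at 0.904 water and removes 0.815 of that water:
0.815×0.904×(1−α)×2672 = 973.25
(1−α) = 973.25/1968.6 = 0.4944;  α = 0.5056.
Bypass flow = 0.5056×2672 = 1351 t/h.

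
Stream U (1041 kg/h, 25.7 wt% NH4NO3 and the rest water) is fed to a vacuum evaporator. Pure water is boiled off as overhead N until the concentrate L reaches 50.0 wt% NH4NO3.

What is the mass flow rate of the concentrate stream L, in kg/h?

535.1 kg/h

NH4NO3 is conserved: 1041×0.257 = 267.54 kg/h all reports to the concentrate.
Concentrate = 267.54/(target fraction) = 535.07 kg/h.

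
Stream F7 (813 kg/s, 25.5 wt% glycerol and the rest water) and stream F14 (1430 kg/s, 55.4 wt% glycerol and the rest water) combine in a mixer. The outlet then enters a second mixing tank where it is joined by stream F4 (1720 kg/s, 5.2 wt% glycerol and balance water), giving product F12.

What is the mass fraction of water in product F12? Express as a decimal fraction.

Overall, product flow = 3963 kg/s.
water in = 813×0.745 + 1430×0.446 + 1720×0.948 = 2874 kg/s.
water fraction in F12 = 0.7252.

0.7252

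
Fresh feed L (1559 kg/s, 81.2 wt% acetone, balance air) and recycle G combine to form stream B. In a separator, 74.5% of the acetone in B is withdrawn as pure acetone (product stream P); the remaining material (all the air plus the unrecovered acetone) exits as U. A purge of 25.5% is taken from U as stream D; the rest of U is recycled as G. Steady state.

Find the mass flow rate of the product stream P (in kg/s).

acetone in B: m_A = 1559×0.812 + (1−0.255)·(1−0.745)·m_A, so m_A = 1265.9/0.8100 = 1562.8 kg/s.
Product P = 0.745×1562.8 = 1164.3 kg/s.

1164 kg/s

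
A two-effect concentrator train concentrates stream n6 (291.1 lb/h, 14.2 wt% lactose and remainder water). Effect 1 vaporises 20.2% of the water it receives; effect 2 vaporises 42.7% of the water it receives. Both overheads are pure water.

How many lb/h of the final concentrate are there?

155.5 lb/h

water in feed = 291.1×0.858 = 249.76 lb/h.
After stage 1: water left = (1−0.202)×249.76 = 199.31; stream total = 240.65 lb/h.
After stage 2: water left = (1−0.427)×199.31 = 114.21; final concentrate = 155.54 lb/h.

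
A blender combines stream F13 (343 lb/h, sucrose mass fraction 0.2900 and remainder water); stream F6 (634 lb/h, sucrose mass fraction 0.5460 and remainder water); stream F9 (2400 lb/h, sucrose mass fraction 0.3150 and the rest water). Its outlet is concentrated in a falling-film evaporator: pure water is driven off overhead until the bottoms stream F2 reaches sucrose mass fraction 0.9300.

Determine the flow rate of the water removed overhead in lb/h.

sucrose entering = 343×0.290 + 634×0.546 + 2400×0.315 = 1201.6 lb/h.
All sucrose reports to F2, so F2 = 1201.6/0.930 = 1292.1 lb/h.
Total feed = 3377 lb/h; overhead = 3377 − 1292.1 = 2084.9 lb/h.

2085 lb/h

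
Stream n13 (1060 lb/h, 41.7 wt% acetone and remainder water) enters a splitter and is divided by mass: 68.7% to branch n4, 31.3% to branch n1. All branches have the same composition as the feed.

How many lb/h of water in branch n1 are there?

193.4 lb/h

Branch n1 total = 0.313×1060 = 331.78 lb/h.
water in n1 = 0.583×331.78 = 193.43 lb/h.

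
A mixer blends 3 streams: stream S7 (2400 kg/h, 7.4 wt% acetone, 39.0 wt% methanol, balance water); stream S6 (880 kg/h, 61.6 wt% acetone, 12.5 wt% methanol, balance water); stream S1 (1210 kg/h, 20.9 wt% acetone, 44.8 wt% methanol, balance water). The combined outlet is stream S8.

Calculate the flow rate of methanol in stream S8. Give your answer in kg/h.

1588 kg/h

methanol out = methanol in = 2400×0.390 + 880×0.125 + 1210×0.448 = 1588.1 kg/h.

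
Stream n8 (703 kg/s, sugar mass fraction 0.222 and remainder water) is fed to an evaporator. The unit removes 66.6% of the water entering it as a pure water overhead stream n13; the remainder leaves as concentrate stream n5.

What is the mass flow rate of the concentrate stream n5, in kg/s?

water entering = 703×0.778 = 546.93 kg/s; overhead removed = 0.666×546.93 = 364.26 kg/s.
Concentrate = 703 − 364.26 = 338.74 kg/s.

338.7 kg/s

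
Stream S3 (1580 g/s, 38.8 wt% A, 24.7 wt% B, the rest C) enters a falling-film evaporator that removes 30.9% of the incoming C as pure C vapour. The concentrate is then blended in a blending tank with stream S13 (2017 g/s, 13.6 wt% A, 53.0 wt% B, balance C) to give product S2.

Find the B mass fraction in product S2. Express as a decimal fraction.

0.4268

Vapour removed = 0.309×0.365×1580 = 178.2 g/s; concentrate = 1401.8 g/s.
B reaching the mixer = 390.26 (from concentrate) + 2017×0.530 = 1459.3 g/s.
Product flow = 1401.8 + 2017 = 3418.8 g/s; B fraction = 0.4268.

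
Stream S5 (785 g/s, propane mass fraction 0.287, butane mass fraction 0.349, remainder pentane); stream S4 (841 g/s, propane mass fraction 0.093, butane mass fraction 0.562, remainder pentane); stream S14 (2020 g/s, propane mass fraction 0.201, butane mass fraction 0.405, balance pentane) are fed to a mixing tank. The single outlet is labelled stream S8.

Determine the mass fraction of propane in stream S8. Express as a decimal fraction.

Total flow out = 785 + 841 + 2020 = 3646 g/s.
propane in = 785×0.287 + 841×0.093 + 2020×0.201 = 709.53 g/s.
propane mass fraction in S8 = 709.53/3646 = 0.195.

0.195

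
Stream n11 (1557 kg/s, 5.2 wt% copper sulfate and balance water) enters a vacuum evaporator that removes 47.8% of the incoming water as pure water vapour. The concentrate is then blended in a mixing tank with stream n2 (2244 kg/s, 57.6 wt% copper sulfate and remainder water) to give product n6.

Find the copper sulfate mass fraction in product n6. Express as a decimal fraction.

Vapour removed = 0.478×0.948×1557 = 705.55 kg/s; concentrate = 851.45 kg/s.
copper sulfate reaching the mixer = 80.964 (from concentrate) + 2244×0.576 = 1373.5 kg/s.
Product flow = 851.45 + 2244 = 3095.5 kg/s; copper sulfate fraction = 0.4437.

0.4437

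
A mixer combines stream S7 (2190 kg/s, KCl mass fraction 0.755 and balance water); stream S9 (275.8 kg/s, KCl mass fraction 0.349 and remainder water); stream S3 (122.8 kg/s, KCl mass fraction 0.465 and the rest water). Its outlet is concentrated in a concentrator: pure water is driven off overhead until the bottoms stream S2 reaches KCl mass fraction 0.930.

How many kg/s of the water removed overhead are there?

KCl entering = 2190×0.755 + 275.8×0.349 + 122.8×0.465 = 1806.8 kg/s.
All KCl reports to S2, so S2 = 1806.8/0.930 = 1942.8 kg/s.
Total feed = 2588.6 kg/s; overhead = 2588.6 − 1942.8 = 645.8 kg/s.

645.8 kg/s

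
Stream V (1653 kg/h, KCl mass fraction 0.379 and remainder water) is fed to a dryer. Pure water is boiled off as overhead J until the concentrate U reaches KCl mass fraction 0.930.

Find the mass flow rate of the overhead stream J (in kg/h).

KCl is conserved: 1653×0.379 = 626.49 kg/h all reports to the concentrate.
Concentrate = 626.49/(target fraction) = 673.64 kg/h.
Overhead = 1653 − 673.64 = 979.36 kg/h.

979.4 kg/h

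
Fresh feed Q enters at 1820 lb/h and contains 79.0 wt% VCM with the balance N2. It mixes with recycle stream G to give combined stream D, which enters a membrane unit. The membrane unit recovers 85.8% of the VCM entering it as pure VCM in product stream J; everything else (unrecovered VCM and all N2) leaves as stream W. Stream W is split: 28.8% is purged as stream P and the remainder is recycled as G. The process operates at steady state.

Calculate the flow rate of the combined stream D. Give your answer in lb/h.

N2 enters only via Q and leaves only via the purge: 1820×0.210 = 0.288×(N2 in W), and the membrane unit passes all N2, so N2 in D = N2 in W = 1327.1 lb/h.
VCM in D: m_A = 1820×0.790 + (1−0.288)·(1−0.858)·m_A, so m_A = 1437.8/0.8989 = 1599.5 lb/h.
D = 1599.5 + 1327.1 = 2926.6 lb/h.

2927 lb/h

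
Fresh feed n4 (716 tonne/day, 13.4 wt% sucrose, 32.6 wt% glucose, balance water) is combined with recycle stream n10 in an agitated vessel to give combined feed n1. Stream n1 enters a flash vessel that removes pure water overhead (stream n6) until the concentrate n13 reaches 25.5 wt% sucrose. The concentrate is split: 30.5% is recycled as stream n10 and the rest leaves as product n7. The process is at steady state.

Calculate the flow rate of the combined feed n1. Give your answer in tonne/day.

Overall sucrose balance (none leaves overhead): sucrose in fresh feed = sucrose in product, i.e. 716×0.134 = (1−0.305)·n13·0.255.
n13 = 95.944/(0.255×0.695) = 541.37 tonne/day.
Recycle n10 = 0.305×541.37 = 165.12 tonne/day.
Combined feed n1 = 716 + 165.12 = 881.12 tonne/day.

881.1 tonne/day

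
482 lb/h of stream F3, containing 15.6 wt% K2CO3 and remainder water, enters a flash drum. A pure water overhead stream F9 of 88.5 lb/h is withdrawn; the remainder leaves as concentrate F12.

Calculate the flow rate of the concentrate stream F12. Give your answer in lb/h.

Concentrate = 482 − 88.5 = 393.5 lb/h.

393.5 lb/h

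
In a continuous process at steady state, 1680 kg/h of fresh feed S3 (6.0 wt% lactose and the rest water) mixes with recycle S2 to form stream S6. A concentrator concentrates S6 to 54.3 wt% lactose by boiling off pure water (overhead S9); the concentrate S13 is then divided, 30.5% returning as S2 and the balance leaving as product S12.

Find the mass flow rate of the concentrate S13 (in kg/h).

267.1 kg/h

Overall lactose balance (none leaves overhead): lactose in fresh feed = lactose in product, i.e. 1680×0.060 = (1−0.305)·S13·0.543.
S13 = 100.8/(0.543×0.695) = 267.1 kg/h.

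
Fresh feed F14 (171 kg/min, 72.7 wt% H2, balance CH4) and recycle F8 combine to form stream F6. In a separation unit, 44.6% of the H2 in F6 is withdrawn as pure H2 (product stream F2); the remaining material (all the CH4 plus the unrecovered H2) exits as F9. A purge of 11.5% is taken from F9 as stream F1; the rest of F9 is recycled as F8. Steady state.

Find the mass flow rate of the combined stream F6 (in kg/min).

649.8 kg/min

CH4 enters only via F14 and leaves only via the purge: 171×0.273 = 0.115×(CH4 in F9), and the separation unit passes all CH4, so CH4 in F6 = CH4 in F9 = 405.94 kg/min.
H2 in F6: m_A = 171×0.727 + (1−0.115)·(1−0.446)·m_A, so m_A = 124.32/0.5097 = 243.9 kg/min.
F6 = 243.9 + 405.94 = 649.84 kg/min.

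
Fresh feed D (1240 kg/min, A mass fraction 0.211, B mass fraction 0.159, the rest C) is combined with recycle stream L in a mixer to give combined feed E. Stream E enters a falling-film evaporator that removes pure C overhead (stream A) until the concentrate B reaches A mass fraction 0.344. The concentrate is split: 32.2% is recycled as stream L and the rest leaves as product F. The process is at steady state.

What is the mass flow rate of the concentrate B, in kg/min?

Overall A balance (none leaves overhead): A in fresh feed = A in product, i.e. 1240×0.211 = (1−0.322)·B·0.344.
B = 261.64/(0.344×0.678) = 1121.8 kg/min.

1122 kg/min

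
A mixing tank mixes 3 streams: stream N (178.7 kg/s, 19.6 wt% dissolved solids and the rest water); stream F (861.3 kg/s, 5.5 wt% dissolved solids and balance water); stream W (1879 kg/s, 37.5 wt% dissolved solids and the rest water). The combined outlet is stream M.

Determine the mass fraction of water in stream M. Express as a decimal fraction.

Total flow out = 178.7 + 861.3 + 1879 = 2919 kg/s.
water in = 178.7×0.804 + 861.3×0.945 + 1879×0.625 = 2132 kg/s.
water mass fraction in M = 2132/2919 = 0.730.

0.730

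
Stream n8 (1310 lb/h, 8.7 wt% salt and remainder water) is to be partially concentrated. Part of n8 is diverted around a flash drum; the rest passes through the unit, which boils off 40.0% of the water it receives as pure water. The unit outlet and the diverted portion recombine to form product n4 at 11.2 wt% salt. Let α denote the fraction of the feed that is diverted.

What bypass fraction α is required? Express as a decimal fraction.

0.389

All 1310×0.087 = 113.97 lb/h of salt reaches n4, so n4 = 113.97/0.112 = 1017.6 lb/h and vapour = 292.41 lb/h.
The evaporator receives (1−α)·1310 of feed at 0.913 water and removes 0.400 of that water:
0.400×0.913×(1−α)×1310 = 292.41
(1−α) = 292.41/478.41 = 0.6112;  α = 0.3888.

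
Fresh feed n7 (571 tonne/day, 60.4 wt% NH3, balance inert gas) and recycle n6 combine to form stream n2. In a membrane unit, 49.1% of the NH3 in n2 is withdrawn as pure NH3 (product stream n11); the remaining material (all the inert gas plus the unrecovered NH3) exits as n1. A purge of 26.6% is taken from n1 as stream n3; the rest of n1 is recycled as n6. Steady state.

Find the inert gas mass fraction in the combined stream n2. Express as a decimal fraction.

0.607

inert gas enters only via n7 and leaves only via the purge: 571×0.396 = 0.266×(inert gas in n1), and the membrane unit passes all inert gas, so inert gas in n2 = inert gas in n1 = 850.06 tonne/day.
NH3 in n2: m_A = 571×0.604 + (1−0.266)·(1−0.491)·m_A, so m_A = 344.88/0.6264 = 550.59 tonne/day.
n2 = 550.59 + 850.06 = 1400.6 tonne/day.
inert gas fraction in n2 = 850.06/1400.6 = 0.607.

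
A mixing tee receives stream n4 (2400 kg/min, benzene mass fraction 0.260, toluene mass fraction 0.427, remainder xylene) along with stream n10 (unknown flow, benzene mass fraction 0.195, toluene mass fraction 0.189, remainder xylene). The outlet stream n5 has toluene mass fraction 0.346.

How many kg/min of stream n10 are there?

Let n10 be the unknown flow. Total out = 2400 + n10.
toluene balance: 1024.8 + 0.189·n10 = 0.346·(2400 + n10)
(0.189 − 0.346)·n10 = 0.346×2400 − 1024.8 = -194.4
n10 = -194.4 / -0.157 = 1238.2 kg/min

1238 kg/min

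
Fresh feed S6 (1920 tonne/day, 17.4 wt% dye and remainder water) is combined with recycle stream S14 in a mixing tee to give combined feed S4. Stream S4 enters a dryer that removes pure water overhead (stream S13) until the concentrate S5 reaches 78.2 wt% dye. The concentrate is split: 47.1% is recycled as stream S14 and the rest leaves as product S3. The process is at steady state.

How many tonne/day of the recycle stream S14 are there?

380.4 tonne/day

Overall dye balance (none leaves overhead): dye in fresh feed = dye in product, i.e. 1920×0.174 = (1−0.471)·S5·0.782.
S5 = 334.08/(0.782×0.529) = 807.58 tonne/day.
Recycle S14 = 0.471×807.58 = 380.37 tonne/day.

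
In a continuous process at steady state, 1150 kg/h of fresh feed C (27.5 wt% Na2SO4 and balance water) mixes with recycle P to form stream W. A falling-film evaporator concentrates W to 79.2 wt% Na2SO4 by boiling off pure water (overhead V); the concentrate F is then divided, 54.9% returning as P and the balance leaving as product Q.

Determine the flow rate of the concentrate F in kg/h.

Overall Na2SO4 balance (none leaves overhead): Na2SO4 in fresh feed = Na2SO4 in product, i.e. 1150×0.275 = (1−0.549)·F·0.792.
F = 316.25/(0.792×0.451) = 885.38 kg/h.

885.4 kg/h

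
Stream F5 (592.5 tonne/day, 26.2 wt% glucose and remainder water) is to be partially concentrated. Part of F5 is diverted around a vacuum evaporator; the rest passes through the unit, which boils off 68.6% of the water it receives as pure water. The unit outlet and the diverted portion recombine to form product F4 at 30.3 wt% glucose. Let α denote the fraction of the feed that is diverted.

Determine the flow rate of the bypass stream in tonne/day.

434.1 tonne/day

All 592.5×0.262 = 155.24 tonne/day of glucose reaches F4, so F4 = 155.24/0.303 = 512.33 tonne/day and vapour = 80.173 tonne/day.
The evaporator receives (1−α)·592.5 of feed at 0.738 water and removes 0.686 of that water:
0.686×0.738×(1−α)×592.5 = 80.173
(1−α) = 80.173/299.96 = 0.2673;  α = 0.7327.
Bypass flow = 0.7327×592.5 = 434.14 tonne/day.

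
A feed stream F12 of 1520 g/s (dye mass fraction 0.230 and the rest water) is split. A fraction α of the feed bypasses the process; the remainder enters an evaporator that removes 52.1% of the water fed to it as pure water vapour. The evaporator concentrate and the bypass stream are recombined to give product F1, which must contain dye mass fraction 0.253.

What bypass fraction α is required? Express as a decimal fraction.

0.773

All 1520×0.230 = 349.6 g/s of dye reaches F1, so F1 = 349.6/0.253 = 1381.8 g/s and vapour = 138.18 g/s.
The evaporator receives (1−α)·1520 of feed at 0.770 water and removes 0.521 of that water:
0.521×0.770×(1−α)×1520 = 138.18
(1−α) = 138.18/609.78 = 0.2266;  α = 0.7734.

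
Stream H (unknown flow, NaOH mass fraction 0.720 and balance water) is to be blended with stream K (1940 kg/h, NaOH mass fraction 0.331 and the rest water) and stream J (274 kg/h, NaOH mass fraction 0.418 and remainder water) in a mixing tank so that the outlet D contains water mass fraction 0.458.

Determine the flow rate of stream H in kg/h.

Let H be the unknown flow. Total out = 2214 + H.
water balance: 1457.3 + 0.280·H = 0.458·(2214 + H)
(0.280 − 0.458)·H = 0.458×2214 − 1457.3 = -443.32
H = -443.32 / -0.178 = 2490.5 kg/h

2491 kg/h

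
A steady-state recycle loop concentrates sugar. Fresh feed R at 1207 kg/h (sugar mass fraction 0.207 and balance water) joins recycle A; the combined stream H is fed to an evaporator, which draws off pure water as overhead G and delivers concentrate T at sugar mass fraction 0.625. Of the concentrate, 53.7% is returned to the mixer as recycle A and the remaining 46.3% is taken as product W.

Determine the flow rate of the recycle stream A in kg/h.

Overall sugar balance (none leaves overhead): sugar in fresh feed = sugar in product, i.e. 1207×0.207 = (1−0.537)·T·0.625.
T = 249.85/(0.625×0.463) = 863.41 kg/h.
Recycle A = 0.537×863.41 = 463.65 kg/h.

463.7 kg/h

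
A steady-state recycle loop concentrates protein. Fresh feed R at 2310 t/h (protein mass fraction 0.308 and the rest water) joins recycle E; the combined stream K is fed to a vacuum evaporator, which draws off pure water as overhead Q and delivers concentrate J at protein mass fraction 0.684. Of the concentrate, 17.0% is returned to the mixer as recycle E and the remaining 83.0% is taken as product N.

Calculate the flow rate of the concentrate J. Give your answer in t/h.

Overall protein balance (none leaves overhead): protein in fresh feed = protein in product, i.e. 2310×0.308 = (1−0.170)·J·0.684.
J = 711.48/(0.684×0.830) = 1253.2 t/h.

1253 t/h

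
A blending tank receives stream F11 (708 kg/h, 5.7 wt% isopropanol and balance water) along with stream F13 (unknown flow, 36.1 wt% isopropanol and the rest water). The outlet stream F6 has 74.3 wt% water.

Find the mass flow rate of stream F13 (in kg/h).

Let F13 be the unknown flow. Total out = 708 + F13.
water balance: 667.64 + 0.639·F13 = 0.743·(708 + F13)
(0.639 − 0.743)·F13 = 0.743×708 − 667.64 = -141.6
F13 = -141.6 / -0.104 = 1361.5 kg/h

1362 kg/h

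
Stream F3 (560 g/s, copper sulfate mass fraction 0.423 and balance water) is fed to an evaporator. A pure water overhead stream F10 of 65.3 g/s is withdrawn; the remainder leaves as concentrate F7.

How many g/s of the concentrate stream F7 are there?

Concentrate = 560 − 65.3 = 494.7 g/s.

494.7 g/s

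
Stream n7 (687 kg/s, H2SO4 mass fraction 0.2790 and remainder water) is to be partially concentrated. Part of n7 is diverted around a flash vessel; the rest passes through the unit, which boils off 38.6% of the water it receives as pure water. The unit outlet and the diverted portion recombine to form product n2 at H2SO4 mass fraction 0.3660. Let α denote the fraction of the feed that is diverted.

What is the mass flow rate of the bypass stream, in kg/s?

100.2 kg/s

All 687×0.279 = 191.67 kg/s of H2SO4 reaches n2, so n2 = 191.67/0.366 = 523.7 kg/s and vapour = 163.3 kg/s.
The evaporator receives (1−α)·687 of feed at 0.721 water and removes 0.386 of that water:
0.386×0.721×(1−α)×687 = 163.3
(1−α) = 163.3/191.2 = 0.8541;  α = 0.1459.
Bypass flow = 0.1459×687 = 100.22 kg/s.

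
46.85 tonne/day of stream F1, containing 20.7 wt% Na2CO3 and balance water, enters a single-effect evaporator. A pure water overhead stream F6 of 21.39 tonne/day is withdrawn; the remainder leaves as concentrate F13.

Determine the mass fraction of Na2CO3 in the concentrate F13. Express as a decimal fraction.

Na2CO3 is not removed: 46.85×0.207 = 9.698 tonne/day of Na2CO3 enters F13.
Concentrate = 46.85 − 21.39 = 25.46 tonne/day.
Mass fraction = 9.698/25.46 = 0.3809.

0.3809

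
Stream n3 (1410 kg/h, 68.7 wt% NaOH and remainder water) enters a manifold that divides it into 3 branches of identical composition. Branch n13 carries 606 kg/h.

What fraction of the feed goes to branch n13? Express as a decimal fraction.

0.430

Fraction to n13 = 606/1410 = 0.4298.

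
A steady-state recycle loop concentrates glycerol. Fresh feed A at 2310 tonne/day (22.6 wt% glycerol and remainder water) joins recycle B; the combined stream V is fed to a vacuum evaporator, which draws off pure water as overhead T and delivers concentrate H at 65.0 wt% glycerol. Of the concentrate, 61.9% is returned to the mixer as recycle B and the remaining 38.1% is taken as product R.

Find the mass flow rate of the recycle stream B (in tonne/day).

Overall glycerol balance (none leaves overhead): glycerol in fresh feed = glycerol in product, i.e. 2310×0.226 = (1−0.619)·H·0.650.
H = 522.06/(0.650×0.381) = 2108.1 tonne/day.
Recycle B = 0.619×2108.1 = 1304.9 tonne/day.

1305 tonne/day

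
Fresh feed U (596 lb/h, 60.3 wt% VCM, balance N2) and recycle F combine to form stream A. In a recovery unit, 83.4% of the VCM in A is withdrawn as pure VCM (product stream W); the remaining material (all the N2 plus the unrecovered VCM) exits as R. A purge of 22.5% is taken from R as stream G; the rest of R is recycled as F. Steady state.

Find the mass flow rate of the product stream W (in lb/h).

344 lb/h

VCM in A: m_A = 596×0.603 + (1−0.225)·(1−0.834)·m_A, so m_A = 359.39/0.8713 = 412.45 lb/h.
Product W = 0.834×412.45 = 343.98 lb/h.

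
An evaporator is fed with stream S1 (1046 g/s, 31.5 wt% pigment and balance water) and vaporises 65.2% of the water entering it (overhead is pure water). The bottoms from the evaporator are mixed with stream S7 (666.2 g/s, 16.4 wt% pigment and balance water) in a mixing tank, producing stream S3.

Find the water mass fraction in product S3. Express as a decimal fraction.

Vapour removed = 0.652×0.685×1046 = 467.16 g/s; concentrate = 578.84 g/s.
water reaching the mixer = 249.35 (from concentrate) + 666.2×0.836 = 806.29 g/s.
Product flow = 578.84 + 666.2 = 1245 g/s; water fraction = 0.6476.

0.6476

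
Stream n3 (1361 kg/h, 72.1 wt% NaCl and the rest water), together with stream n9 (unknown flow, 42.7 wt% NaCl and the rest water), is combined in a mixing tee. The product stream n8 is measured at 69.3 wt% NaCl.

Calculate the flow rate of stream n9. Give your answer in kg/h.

143.3 kg/h

Let n9 be the unknown flow. Total out = 1361 + n9.
NaCl balance: 981.28 + 0.427·n9 = 0.693·(1361 + n9)
(0.427 − 0.693)·n9 = 0.693×1361 − 981.28 = -38.108
n9 = -38.108 / -0.266 = 143.26 kg/h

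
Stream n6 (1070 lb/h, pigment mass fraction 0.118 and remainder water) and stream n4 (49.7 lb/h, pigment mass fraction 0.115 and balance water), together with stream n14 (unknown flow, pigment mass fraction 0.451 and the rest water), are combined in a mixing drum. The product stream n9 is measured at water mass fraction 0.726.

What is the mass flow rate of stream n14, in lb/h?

Let n14 be the unknown flow. Total out = 1119.7 + n14.
water balance: 987.72 + 0.549·n14 = 0.726·(1119.7 + n14)
(0.549 − 0.726)·n14 = 0.726×1119.7 − 987.72 = -174.82
n14 = -174.82 / -0.177 = 987.7 lb/h

987.7 lb/h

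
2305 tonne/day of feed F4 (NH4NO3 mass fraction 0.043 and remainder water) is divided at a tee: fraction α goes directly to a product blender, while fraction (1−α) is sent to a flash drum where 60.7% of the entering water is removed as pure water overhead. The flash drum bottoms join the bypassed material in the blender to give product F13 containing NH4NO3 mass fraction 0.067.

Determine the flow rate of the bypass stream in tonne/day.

All 2305×0.043 = 99.115 tonne/day of NH4NO3 reaches F13, so F13 = 99.115/0.067 = 1479.3 tonne/day and vapour = 825.67 tonne/day.
The evaporator receives (1−α)·2305 of feed at 0.957 water and removes 0.607 of that water:
0.607×0.957×(1−α)×2305 = 825.67
(1−α) = 825.67/1339 = 0.6166;  α = 0.3834.
Bypass flow = 0.3834×2305 = 883.63 tonne/day.

883.6 tonne/day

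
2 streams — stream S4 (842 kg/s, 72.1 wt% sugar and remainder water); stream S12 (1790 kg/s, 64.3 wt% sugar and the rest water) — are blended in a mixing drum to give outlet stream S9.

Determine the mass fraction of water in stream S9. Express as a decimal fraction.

0.3320

Total flow out = 842 + 1790 = 2632 kg/s.
water in = 842×0.279 + 1790×0.357 = 873.95 kg/s.
water mass fraction in S9 = 873.95/2632 = 0.3320.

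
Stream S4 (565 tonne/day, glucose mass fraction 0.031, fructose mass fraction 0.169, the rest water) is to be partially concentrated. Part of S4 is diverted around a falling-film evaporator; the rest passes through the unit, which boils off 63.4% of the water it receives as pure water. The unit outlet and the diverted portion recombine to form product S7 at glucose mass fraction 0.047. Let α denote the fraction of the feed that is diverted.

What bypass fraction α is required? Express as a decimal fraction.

All 565×0.031 = 17.515 tonne/day of glucose reaches S7, so S7 = 17.515/0.047 = 372.66 tonne/day and vapour = 192.34 tonne/day.
The evaporator receives (1−α)·565 of feed at 0.800 water and removes 0.634 of that water:
0.634×0.800×(1−α)×565 = 192.34
(1−α) = 192.34/286.57 = 0.6712;  α = 0.3288.

0.329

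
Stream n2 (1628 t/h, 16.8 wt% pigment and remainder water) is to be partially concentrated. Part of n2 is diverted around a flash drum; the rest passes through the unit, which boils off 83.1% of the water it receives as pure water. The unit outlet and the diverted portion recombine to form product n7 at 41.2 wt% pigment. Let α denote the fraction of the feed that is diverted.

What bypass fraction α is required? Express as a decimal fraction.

All 1628×0.168 = 273.5 t/h of pigment reaches n7, so n7 = 273.5/0.412 = 663.84 t/h and vapour = 964.16 t/h.
The evaporator receives (1−α)·1628 of feed at 0.832 water and removes 0.831 of that water:
0.831×0.832×(1−α)×1628 = 964.16
(1−α) = 964.16/1125.6 = 0.8566;  α = 0.1434.

0.143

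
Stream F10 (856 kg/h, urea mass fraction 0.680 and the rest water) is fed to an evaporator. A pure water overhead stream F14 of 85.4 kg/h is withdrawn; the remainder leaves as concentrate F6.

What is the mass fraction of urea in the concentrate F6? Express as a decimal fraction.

urea is not removed: 856×0.680 = 582.08 kg/h of urea enters F6.
Concentrate = 856 − 85.4 = 770.6 kg/h.
Mass fraction = 582.08/770.6 = 0.755.

0.755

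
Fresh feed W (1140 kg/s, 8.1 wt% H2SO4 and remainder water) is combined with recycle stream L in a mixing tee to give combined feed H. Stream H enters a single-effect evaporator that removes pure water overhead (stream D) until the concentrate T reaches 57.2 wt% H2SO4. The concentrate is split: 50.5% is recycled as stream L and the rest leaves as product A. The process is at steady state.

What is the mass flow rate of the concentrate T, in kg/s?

326.1 kg/s

Overall H2SO4 balance (none leaves overhead): H2SO4 in fresh feed = H2SO4 in product, i.e. 1140×0.081 = (1−0.505)·T·0.572.
T = 92.34/(0.572×0.495) = 326.13 kg/s.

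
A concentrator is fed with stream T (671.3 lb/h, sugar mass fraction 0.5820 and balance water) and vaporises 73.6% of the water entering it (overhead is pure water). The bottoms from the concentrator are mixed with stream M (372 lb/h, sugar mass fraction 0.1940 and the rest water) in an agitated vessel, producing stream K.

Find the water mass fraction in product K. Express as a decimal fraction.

Vapour removed = 0.736×0.418×671.3 = 206.52 lb/h; concentrate = 464.78 lb/h.
water reaching the mixer = 74.079 (from concentrate) + 372×0.806 = 373.91 lb/h.
Product flow = 464.78 + 372 = 836.78 lb/h; water fraction = 0.4468.

0.4468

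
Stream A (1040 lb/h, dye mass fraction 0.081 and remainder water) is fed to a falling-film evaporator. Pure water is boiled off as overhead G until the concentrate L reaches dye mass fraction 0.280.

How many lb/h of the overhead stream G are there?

739.1 lb/h

dye is conserved: 1040×0.081 = 84.24 lb/h all reports to the concentrate.
Concentrate = 84.24/(target fraction) = 300.86 lb/h.
Overhead = 1040 − 300.86 = 739.14 lb/h.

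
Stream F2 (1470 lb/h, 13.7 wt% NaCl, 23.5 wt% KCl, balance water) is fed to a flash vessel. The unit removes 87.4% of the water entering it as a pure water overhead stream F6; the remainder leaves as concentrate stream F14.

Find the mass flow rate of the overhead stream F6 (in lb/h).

806.8 lb/h

water entering = 1470×0.628 = 923.16 lb/h; overhead removed = 0.874×923.16 = 806.84 lb/h.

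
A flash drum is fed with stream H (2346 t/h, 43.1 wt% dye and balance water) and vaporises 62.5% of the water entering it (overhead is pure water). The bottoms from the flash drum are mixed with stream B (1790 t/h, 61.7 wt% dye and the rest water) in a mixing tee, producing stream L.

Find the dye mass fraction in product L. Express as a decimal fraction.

Vapour removed = 0.625×0.569×2346 = 834.3 t/h; concentrate = 1511.7 t/h.
dye reaching the mixer = 1011.1 (from concentrate) + 1790×0.617 = 2115.6 t/h.
Product flow = 1511.7 + 1790 = 3301.7 t/h; dye fraction = 0.6407.

0.6407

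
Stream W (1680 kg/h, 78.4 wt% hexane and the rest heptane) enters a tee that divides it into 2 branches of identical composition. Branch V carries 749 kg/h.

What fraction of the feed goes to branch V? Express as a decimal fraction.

Fraction to V = 749/1680 = 0.4458.

0.446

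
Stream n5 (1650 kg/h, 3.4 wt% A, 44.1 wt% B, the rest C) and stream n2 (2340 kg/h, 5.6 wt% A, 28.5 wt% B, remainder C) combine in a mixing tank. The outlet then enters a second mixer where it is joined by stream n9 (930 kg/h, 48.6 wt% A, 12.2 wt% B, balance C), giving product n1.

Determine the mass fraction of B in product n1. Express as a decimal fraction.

0.3065

Overall, product flow = 4920 kg/h.
B in = 1650×0.441 + 2340×0.285 + 930×0.122 = 1508 kg/h.
B fraction in n1 = 0.3065.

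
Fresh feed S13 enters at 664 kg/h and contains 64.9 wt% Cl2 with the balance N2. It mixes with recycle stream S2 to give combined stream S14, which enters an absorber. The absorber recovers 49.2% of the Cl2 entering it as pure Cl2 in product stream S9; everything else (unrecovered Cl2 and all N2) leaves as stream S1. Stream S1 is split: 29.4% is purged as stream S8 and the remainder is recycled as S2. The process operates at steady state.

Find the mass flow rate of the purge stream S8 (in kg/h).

N2 enters only via S13 and leaves only via the purge: 664×0.351 = 0.294×(N2 in S1), and the absorber passes all N2, so N2 in S14 = N2 in S1 = 792.73 kg/h.
Cl2 in S14: m_A = 664×0.649 + (1−0.294)·(1−0.492)·m_A, so m_A = 430.94/0.6414 = 671.92 kg/h.
S1 = (1−0.492)×671.92 + 792.73 = 1134.1 kg/h.
Purge S8 = 0.294×1134.1 = 333.42 kg/h.

333.4 kg/h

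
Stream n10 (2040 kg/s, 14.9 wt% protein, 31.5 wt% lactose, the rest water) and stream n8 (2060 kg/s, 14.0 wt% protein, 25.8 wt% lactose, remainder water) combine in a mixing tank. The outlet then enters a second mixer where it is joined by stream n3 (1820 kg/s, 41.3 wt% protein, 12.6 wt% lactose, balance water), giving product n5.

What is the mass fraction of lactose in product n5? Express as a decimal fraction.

Overall, product flow = 5920 kg/s.
lactose in = 2040×0.315 + 2060×0.258 + 1820×0.126 = 1403.4 kg/s.
lactose fraction in n5 = 0.237.

0.237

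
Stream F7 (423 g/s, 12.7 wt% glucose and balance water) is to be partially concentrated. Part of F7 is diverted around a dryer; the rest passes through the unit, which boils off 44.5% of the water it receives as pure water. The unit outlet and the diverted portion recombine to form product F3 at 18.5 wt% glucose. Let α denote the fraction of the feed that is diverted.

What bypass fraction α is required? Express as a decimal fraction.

All 423×0.127 = 53.721 g/s of glucose reaches F3, so F3 = 53.721/0.185 = 290.38 g/s and vapour = 132.62 g/s.
The evaporator receives (1−α)·423 of feed at 0.873 water and removes 0.445 of that water:
0.445×0.873×(1−α)×423 = 132.62
(1−α) = 132.62/164.33 = 0.8070;  α = 0.1930.

0.193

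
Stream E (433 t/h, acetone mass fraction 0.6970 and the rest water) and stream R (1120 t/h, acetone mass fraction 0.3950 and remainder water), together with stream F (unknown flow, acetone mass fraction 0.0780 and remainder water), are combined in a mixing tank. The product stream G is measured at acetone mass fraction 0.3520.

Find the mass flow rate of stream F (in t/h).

Let F be the unknown flow. Total out = 1553 + F.
acetone balance: 744.2 + 0.078·F = 0.352·(1553 + F)
(0.078 − 0.352)·F = 0.352×1553 − 744.2 = -197.55
F = -197.55 / -0.274 = 720.97 t/h

721 t/h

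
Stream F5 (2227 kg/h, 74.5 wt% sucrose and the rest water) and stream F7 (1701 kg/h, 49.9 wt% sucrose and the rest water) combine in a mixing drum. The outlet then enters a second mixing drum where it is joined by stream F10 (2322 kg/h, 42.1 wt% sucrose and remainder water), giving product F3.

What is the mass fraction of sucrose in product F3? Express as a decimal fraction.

0.5577

Overall, product flow = 6250 kg/h.
sucrose in = 2227×0.745 + 1701×0.499 + 2322×0.421 = 3485.5 kg/h.
sucrose fraction in F3 = 0.5577.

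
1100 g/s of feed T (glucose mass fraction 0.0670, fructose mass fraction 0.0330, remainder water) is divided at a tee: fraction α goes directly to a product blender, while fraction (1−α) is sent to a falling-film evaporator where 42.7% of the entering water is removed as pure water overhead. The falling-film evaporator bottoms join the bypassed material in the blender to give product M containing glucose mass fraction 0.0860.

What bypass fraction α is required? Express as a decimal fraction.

All 1100×0.067 = 73.7 g/s of glucose reaches M, so M = 73.7/0.086 = 856.98 g/s and vapour = 243.02 g/s.
The evaporator receives (1−α)·1100 of feed at 0.900 water and removes 0.427 of that water:
0.427×0.900×(1−α)×1100 = 243.02
(1−α) = 243.02/422.73 = 0.5749;  α = 0.4251.

0.425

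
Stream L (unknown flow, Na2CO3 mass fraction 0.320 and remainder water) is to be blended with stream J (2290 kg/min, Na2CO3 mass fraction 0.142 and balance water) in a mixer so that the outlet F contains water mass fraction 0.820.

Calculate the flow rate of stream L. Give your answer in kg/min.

621.6 kg/min

Let L be the unknown flow. Total out = 2290 + L.
water balance: 1964.8 + 0.680·L = 0.820·(2290 + L)
(0.680 − 0.820)·L = 0.820×2290 − 1964.8 = -87.02
L = -87.02 / -0.140 = 621.57 kg/min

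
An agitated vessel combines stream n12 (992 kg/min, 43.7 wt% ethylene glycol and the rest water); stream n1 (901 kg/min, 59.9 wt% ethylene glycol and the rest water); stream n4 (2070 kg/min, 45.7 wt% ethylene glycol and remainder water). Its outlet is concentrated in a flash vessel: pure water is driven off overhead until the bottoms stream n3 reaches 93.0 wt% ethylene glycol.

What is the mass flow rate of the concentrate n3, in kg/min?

ethylene glycol entering = 992×0.437 + 901×0.599 + 2070×0.457 = 1919.2 kg/min.
All ethylene glycol reports to n3, so n3 = 1919.2/0.930 = 2063.6 kg/min.

2064 kg/min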